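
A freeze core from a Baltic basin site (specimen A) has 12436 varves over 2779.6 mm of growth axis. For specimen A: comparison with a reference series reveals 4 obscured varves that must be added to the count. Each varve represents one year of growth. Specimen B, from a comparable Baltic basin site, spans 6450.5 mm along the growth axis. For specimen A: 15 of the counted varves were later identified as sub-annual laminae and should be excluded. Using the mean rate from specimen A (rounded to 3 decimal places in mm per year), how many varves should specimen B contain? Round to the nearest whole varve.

28797 varves

Specimen A: after corrections the count is 12436 − 15 + 4 = 12425 varves.
A: 2779.6 mm over 12425 years gives 2779.6 / 12425 ≈ 0.224 mm per year.
B spans 6450.5 / 0.224 = 28796.88 years ≈ 28797 varves.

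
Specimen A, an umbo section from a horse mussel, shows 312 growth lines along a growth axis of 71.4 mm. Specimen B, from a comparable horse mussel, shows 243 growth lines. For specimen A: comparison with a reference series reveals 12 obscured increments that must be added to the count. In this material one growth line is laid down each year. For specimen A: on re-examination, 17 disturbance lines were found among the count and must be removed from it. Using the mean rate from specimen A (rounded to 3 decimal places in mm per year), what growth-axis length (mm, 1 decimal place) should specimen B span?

56.6 mm

Specimen A: true growth line count = 312 − 17 + 12 = 307.
A: Extension rate ≈ 71.4 / 307 = 0.233 mm/year.
B's length ≈ 0.233 × 243 = 56.6 mm.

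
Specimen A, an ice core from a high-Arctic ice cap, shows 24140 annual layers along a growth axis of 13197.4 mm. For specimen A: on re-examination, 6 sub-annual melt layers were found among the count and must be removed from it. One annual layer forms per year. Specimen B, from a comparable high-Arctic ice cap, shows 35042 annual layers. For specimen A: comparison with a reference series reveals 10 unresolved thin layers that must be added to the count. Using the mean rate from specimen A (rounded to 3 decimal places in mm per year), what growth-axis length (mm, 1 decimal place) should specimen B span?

Specimen A: adjusted count: 24140 − 6 + 10 = 24144 annual layers.
A: 13197.4 mm over 24144 years gives 13197.4 / 24144 ≈ 0.547 mm/yr.
For B, 0.547 mm/year × 35042 years = 19168.0 mm.

19168.0 mm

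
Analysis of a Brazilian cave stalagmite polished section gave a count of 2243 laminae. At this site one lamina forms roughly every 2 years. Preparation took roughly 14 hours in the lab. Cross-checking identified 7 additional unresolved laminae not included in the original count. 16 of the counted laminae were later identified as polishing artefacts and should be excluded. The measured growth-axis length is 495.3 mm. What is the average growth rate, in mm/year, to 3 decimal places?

After corrections the count is 2243 − 16 + 7 = 2234 laminae.
2234 laminae at 2 years each span 2234 × 2 = 4468 years.
Extension rate ≈ 495.3 / 4468 = 0.111 mm/year.

0.111 mm/year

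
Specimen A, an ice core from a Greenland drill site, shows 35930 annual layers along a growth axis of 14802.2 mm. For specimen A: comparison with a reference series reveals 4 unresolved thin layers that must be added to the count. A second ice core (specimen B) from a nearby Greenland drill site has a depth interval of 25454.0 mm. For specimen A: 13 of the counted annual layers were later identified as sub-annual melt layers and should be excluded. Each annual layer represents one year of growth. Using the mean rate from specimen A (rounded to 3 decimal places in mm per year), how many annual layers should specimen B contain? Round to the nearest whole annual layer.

Specimen A: adjusted count: 35930 − 13 + 4 = 35921 annual layers.
A: Mean rate = 14802.2 mm / 35921 years ≈ 0.412 mm/yr.
Specimen B: 25454.0 mm / 0.412 mm per year = 61781.55 years ≈ 61782 annual layers.

61782 annual layers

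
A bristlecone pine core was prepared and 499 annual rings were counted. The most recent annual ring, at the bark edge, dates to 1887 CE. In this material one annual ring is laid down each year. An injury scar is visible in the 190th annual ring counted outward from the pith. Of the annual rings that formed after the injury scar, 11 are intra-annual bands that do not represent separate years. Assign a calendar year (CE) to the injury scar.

The injury scar sits at annual ring 190 from the pith, so 499 − 190 = 309 annual rings formed after it.
Removing the 11 false annual rings leaves 309 − 11 = 298 true annual rings beyond the injury scar.
Counting back 298 years from 1887 CE places the injury scar in 1887 − 298 = 1589 CE.

1589 CE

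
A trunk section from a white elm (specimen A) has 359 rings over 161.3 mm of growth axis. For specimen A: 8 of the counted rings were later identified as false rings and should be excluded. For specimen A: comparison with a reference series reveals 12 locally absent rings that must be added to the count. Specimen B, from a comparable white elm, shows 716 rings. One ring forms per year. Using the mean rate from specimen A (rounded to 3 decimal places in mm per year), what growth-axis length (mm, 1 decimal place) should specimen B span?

Specimen A: correcting the raw count gives 359 − 8 + 12 = 363 true rings.
A: 161.3 mm over 363 years gives 161.3 / 363 ≈ 0.444 mm/year.
For B, 0.444 mm/year × 716 years = 317.9 mm.

317.9 mm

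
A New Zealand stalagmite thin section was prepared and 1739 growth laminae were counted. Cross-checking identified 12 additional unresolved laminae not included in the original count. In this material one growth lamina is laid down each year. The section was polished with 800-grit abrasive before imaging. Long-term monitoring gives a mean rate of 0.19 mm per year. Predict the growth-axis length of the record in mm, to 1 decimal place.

332.7 mm

Adjusted count: 1739 + 12 = 1751 growth laminae.
Predicted length = 0.19 mm/year × 1751 years = 332.7 mm.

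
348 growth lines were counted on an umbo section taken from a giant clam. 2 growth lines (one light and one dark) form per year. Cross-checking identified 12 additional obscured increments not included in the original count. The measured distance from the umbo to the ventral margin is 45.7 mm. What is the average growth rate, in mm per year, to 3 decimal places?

0.254 mm per year

Correcting the raw count gives 348 + 12 = 360 true growth lines.
360 growth lines at 2 per year is 360 / 2 = 180 years.
Extension rate ≈ 45.7 / 180 = 0.254 mm per year.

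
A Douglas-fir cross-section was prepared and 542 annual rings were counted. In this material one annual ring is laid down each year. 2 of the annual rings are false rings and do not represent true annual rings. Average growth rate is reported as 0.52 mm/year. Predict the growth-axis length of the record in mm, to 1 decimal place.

True annual ring count = 542 − 2 = 540.
Predicted length = 0.52 mm/year × 540 years = 280.8 mm.

280.8 mm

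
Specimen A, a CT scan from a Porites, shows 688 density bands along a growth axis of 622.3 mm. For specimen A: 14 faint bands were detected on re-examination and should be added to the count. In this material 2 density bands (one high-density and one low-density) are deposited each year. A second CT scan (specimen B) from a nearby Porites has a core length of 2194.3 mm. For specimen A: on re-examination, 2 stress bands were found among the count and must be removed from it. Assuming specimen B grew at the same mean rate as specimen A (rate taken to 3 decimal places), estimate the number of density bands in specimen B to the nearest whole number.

Specimen A: after corrections the count is 688 − 2 + 14 = 700 density bands.
Specimen A: with 2 density bands per year, 700 / 2 = 350 years.
A: Mean rate = 622.3 mm / 350 years ≈ 1.778 mm/year.
Specimen B: 2194.3 mm / 1.778 mm per year = 1234.14 years; at 2 density bands per year that is 1234.14 × 2 ≈ 2468 density bands.

2468 density bands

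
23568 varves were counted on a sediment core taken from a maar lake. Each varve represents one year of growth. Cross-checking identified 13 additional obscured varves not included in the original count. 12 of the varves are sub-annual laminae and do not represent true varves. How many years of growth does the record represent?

True varve count = 23568 − 12 + 13 = 23569.
One varve per year makes the duration 23569 years.

23569 years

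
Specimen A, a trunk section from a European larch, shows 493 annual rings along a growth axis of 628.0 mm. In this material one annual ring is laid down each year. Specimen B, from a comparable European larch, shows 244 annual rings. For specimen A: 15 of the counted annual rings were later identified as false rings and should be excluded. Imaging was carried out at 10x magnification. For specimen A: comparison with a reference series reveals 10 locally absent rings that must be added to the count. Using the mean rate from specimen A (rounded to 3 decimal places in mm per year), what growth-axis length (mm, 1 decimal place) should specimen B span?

Specimen A: after corrections the count is 493 − 15 + 10 = 488 annual rings.
A: Extension rate ≈ 628.0 / 488 = 1.287 mm per year.
For B, 1.287 mm/year × 244 years = 314.0 mm.

314.0 mm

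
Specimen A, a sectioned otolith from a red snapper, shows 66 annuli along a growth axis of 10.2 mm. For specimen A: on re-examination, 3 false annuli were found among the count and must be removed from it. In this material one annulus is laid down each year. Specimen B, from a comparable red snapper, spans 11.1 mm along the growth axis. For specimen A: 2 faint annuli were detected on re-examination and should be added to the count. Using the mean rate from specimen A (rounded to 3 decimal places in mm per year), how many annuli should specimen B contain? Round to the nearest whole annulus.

71 annuli

Specimen A: after corrections the count is 66 − 3 + 2 = 65 annuli.
A: Mean rate = 10.2 mm / 65 years ≈ 0.157 mm per year.
Specimen B: 11.1 mm / 0.157 mm per year = 70.70 years ≈ 71 annuli.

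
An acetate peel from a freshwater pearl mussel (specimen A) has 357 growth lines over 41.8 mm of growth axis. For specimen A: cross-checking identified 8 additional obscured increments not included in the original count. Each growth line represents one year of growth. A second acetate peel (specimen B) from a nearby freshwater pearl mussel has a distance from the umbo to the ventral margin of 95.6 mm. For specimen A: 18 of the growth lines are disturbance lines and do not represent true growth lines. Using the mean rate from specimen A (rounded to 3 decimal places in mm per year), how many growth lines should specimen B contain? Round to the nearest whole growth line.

797 growth lines

Specimen A: true growth line count = 357 − 18 + 8 = 347.
A: 41.8 mm over 347 years gives 41.8 / 347 ≈ 0.120 mm/year.
For B, 95.6 / 0.120 = 796.67 years ≈ 797 growth lines.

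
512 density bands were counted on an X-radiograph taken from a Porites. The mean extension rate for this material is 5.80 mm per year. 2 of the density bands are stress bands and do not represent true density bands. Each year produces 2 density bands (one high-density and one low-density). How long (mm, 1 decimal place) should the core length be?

1479.0 mm

Adjusted count: 512 − 2 = 510 density bands.
With 2 density bands per year, 510 / 2 = 255 years.
Length ≈ 5.80 × 255 = 1479.0 mm.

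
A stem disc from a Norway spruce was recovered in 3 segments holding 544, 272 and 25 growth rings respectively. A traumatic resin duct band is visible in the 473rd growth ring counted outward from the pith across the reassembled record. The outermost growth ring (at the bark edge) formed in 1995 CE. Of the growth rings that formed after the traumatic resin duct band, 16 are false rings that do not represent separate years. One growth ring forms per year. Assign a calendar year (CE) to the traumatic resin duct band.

Total growth rings = 544 + 272 + 25 = 841.
841 − 473 = 368 growth rings lie beyond the traumatic resin duct band toward the bark edge.
368 − 16 false = 352 true growth rings after the traumatic resin duct band.
Counting back 352 years from 1995 CE places the traumatic resin duct band in 1995 − 352 = 1643 CE.

1643 CE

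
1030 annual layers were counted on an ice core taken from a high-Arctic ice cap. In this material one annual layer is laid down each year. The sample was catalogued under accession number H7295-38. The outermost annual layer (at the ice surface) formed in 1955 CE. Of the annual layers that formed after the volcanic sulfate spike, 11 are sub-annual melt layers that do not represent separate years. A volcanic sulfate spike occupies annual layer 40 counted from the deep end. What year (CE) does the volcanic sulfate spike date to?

The volcanic sulfate spike sits at annual layer 40 from the deep end, so 1030 − 40 = 990 annual layers formed after it.
990 − 11 false = 979 true annual layers after the volcanic sulfate spike.
Counting back 979 years from 1955 CE places the volcanic sulfate spike in 1955 − 979 = 976 CE.

976 CE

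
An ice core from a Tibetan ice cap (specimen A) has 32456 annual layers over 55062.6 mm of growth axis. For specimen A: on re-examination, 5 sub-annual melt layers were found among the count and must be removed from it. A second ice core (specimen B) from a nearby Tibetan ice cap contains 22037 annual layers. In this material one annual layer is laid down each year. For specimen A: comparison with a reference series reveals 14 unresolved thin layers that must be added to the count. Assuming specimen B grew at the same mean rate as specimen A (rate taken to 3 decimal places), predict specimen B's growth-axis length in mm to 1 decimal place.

37374.8 mm

Specimen A: after corrections the count is 32456 − 5 + 14 = 32465 annual layers.
A: 55062.6 mm over 32465 years gives 55062.6 / 32465 ≈ 1.696 mm per year.
For B, 1.696 mm/year × 22037 years = 37374.8 mm.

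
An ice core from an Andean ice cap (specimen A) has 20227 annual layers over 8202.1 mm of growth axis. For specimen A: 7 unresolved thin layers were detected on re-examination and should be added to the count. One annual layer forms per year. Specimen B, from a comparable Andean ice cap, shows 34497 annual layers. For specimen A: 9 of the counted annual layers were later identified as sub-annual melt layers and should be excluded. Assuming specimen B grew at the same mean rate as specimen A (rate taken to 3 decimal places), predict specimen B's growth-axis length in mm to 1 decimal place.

Specimen A: true annual layer count = 20227 − 9 + 7 = 20225.
A: Mean rate = 8202.1 mm / 20225 years ≈ 0.406 mm per year.
B's length ≈ 0.406 × 34497 = 14005.8 mm.

14005.8 mm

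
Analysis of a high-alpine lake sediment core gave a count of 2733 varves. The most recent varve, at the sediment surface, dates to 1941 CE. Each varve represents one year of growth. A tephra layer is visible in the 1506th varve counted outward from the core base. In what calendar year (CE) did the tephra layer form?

714 CE

The tephra layer sits at varve 1506 from the core base, so 2733 − 1506 = 1227 varves formed after it.
Counting back 1227 years from 1941 CE places the tephra layer in 1941 − 1227 = 714 CE.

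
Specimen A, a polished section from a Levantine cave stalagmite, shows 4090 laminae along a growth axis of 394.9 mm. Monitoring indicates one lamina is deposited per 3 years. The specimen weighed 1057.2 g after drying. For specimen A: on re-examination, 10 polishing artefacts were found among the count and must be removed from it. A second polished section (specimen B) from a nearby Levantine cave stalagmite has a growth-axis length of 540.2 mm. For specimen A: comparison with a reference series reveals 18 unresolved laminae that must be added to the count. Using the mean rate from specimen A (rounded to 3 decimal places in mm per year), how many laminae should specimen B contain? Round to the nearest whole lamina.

Specimen A: correcting the raw count gives 4090 − 10 + 18 = 4098 true laminae.
Specimen A: at 3 years per lamina, 4098 × 3 = 12294 years.
A: 394.9 mm over 12294 years gives 394.9 / 12294 ≈ 0.032 mm per year.
For B, 540.2 / 0.032 = 16881.25 years; at 3 years per lamina that is 16881.25 / 3 ≈ 5627 laminae.

5627 laminae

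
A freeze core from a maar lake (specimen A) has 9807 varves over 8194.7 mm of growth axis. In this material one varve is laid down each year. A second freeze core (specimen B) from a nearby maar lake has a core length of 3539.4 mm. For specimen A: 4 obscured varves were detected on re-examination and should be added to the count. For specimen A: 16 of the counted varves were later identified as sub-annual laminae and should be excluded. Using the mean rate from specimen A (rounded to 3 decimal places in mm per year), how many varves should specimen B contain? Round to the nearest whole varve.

Specimen A: true varve count = 9807 − 16 + 4 = 9795.
A: Extension rate ≈ 8194.7 / 9795 = 0.837 mm per year.
For B, 3539.4 / 0.837 = 4228.67 years ≈ 4229 varves.

4229 varves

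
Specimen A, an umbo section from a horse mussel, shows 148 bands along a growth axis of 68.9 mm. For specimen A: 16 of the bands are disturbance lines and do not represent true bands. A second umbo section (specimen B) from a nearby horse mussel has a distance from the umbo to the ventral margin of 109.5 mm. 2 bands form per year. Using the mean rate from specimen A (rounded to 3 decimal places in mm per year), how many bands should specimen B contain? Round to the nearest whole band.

Specimen A: correcting the raw count gives 148 − 16 = 132 true bands.
Specimen A: with 2 bands per year, 132 / 2 = 66 years.
A: 68.9 mm over 66 years gives 68.9 / 66 ≈ 1.044 mm/year.
B spans 109.5 / 1.044 = 104.89 years; at 2 bands per year that is 104.89 × 2 ≈ 210 bands.

210 bands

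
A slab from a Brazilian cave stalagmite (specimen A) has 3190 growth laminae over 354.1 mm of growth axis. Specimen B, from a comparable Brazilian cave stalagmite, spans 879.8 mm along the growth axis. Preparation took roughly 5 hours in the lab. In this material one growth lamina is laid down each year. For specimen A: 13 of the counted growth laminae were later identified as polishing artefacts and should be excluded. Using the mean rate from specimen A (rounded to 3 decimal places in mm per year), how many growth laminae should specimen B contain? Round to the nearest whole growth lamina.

7926 growth laminae

Specimen A: correcting the raw count gives 3190 − 13 = 3177 true growth laminae.
A: 354.1 mm over 3177 years gives 354.1 / 3177 ≈ 0.111 mm/yr.
B spans 879.8 / 0.111 = 7926.13 years ≈ 7926 growth laminae.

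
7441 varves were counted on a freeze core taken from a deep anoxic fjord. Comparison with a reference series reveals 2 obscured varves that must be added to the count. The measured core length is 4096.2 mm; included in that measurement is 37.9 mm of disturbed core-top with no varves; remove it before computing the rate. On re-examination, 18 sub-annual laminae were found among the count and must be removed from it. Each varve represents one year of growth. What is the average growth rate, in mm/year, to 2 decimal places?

0.55 mm/year

Adjusted count: 7441 − 18 + 2 = 7425 varves.
Removing the 37.9 mm offcut leaves 4096.2 − 37.9 = 4058.3 mm.
4058.3 mm over 7425 years gives 4058.3 / 7425 ≈ 0.55 mm/year.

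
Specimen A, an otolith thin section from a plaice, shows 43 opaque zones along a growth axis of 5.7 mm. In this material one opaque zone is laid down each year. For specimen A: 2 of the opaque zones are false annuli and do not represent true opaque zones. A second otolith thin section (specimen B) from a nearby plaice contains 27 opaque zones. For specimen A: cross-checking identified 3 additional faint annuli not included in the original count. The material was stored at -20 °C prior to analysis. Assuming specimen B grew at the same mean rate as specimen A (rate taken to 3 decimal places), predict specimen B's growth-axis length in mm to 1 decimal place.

Specimen A: correcting the raw count gives 43 − 2 + 3 = 44 true opaque zones.
A: Extension rate ≈ 5.7 / 44 = 0.130 mm per year.
Length of B = 0.130 × 27 = 3.5 mm.

3.5 mm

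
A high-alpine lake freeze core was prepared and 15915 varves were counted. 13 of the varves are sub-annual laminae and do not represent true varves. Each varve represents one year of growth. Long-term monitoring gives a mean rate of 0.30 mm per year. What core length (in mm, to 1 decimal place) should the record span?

Correcting the raw count gives 15915 − 13 = 15902 true varves.
15902 years at 0.30 mm/year gives 0.30 × 15902 = 4770.6 mm.

4770.6 mm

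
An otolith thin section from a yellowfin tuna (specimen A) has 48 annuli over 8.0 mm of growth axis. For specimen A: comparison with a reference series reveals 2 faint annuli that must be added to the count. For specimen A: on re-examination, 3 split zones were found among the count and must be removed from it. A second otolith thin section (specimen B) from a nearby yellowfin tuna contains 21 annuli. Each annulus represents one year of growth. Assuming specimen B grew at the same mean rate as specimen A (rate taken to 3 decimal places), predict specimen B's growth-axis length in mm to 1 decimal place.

Specimen A: after corrections the count is 48 − 3 + 2 = 47 annuli.
A: Extension rate ≈ 8.0 / 47 = 0.170 mm per year.
B's length ≈ 0.170 × 21 = 3.6 mm.

3.6 mm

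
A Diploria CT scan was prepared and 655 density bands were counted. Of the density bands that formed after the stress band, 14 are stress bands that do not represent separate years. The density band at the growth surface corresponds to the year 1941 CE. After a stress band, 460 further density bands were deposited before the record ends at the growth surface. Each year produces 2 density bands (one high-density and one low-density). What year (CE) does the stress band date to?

There are 460 density bands younger than the stress band.
Excluding 14 false density bands: 460 − 14 = 446.
446 density bands at 2 per year is 446 / 2 = 223 years.
Counting back 223 years from 1941 CE places the stress band in 1941 − 223 = 1718 CE.

1718 CE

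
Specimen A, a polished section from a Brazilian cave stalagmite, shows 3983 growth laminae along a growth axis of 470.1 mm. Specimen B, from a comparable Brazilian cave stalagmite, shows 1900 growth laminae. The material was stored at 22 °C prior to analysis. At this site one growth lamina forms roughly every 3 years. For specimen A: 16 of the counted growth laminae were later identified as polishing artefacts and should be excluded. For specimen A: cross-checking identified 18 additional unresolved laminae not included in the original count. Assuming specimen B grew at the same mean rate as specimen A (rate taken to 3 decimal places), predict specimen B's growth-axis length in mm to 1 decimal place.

222.3 mm

Specimen A: adjusted count: 3983 − 16 + 18 = 3985 growth laminae.
Specimen A: multiplying by 3 years per growth lamina: 3985 × 3 = 11955 years.
A: 470.1 mm over 11955 years gives 470.1 / 11955 ≈ 0.039 mm/yr.
Specimen B: at 3 years per growth lamina, 1900 × 3 = 5700 years. For B, 0.039 mm/year × 5700 years = 222.3 mm.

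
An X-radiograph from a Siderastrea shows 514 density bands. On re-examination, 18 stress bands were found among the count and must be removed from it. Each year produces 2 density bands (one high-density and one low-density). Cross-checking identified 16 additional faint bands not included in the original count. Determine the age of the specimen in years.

256 yr

Correcting the raw count gives 514 − 18 + 16 = 512 true density bands.
512 density bands at 2 per year is 512 / 2 = 256 years.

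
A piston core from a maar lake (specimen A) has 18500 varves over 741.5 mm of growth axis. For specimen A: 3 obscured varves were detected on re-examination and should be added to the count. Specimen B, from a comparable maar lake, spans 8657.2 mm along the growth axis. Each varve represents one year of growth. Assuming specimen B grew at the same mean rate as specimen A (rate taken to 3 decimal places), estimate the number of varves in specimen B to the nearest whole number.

216430 varves

Specimen A: adjusted count: 18500 + 3 = 18503 varves.
A: Extension rate ≈ 741.5 / 18503 = 0.040 mm/year.
B spans 8657.2 / 0.040 = 216430.00 years ≈ 216430 varves.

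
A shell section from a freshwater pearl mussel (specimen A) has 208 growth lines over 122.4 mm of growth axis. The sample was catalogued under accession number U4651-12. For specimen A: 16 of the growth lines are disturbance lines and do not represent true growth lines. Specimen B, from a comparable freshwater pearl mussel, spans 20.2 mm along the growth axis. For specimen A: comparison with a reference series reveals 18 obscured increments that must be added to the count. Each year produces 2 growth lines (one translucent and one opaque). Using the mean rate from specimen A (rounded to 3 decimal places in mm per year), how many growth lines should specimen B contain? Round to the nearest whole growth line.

Specimen A: adjusted count: 208 − 16 + 18 = 210 growth lines.
Specimen A: with 2 growth lines per year, 210 / 2 = 105 years.
A: Mean rate = 122.4 mm / 105 years ≈ 1.166 mm per year.
For B, 20.2 / 1.166 = 17.32 years; at 2 growth lines per year that is 17.32 × 2 ≈ 35 growth lines.

35 growth lines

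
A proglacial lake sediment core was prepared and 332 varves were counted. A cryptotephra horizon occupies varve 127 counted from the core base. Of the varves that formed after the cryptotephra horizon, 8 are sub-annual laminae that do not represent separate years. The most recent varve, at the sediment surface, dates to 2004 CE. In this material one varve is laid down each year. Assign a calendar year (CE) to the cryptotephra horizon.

332 − 127 = 205 varves lie beyond the cryptotephra horizon toward the sediment surface.
Excluding 8 false varves: 205 − 8 = 197.
2004 − 197 = 1807 CE.

1807 CE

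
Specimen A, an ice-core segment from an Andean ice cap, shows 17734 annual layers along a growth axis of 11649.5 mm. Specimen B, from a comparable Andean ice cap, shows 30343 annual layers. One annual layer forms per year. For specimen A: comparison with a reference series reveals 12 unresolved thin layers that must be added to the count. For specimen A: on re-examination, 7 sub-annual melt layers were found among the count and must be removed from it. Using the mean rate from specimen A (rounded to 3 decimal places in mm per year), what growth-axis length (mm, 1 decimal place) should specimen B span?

19935.4 mm

Specimen A: after corrections the count is 17734 − 7 + 12 = 17739 annual layers.
A: 11649.5 mm over 17739 years gives 11649.5 / 17739 ≈ 0.657 mm/yr.
B's length ≈ 0.657 × 30343 = 19935.4 mm.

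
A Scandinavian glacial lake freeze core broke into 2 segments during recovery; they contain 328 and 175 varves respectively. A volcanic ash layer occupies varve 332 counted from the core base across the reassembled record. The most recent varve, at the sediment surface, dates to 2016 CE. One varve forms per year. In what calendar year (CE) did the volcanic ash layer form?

Total varves = 328 + 175 = 503.
503 − 332 = 171 varves lie beyond the volcanic ash layer toward the sediment surface.
The varve at the sediment surface is 2016 CE, so the volcanic ash layer dates to 2016 − 171 = 1845 CE.

1845 CE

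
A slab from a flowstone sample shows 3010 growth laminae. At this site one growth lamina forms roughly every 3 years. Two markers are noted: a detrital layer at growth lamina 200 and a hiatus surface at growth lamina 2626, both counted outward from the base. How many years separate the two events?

7278 years

Separation: 2626 − 200 = 2426 growth laminae.
2426 growth laminae at 3 years each span 2426 × 3 = 7278 years.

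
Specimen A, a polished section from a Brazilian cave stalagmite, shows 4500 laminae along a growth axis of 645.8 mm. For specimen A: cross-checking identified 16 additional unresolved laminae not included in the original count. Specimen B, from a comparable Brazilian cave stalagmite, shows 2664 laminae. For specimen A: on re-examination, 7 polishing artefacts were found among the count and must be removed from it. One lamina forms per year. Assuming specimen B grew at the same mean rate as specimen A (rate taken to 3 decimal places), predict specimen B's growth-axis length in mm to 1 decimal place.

381.0 mm

Specimen A: after corrections the count is 4500 − 7 + 16 = 4509 laminae.
A: 645.8 mm over 4509 years gives 645.8 / 4509 ≈ 0.143 mm/yr.
For B, 0.143 mm/year × 2664 years = 381.0 mm.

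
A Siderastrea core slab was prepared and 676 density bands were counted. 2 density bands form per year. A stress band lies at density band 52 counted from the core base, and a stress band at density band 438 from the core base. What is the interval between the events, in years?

193 yr

438 − 52 = 386 density bands lie between the two events.
With 2 density bands per year, 386 / 2 = 193 years.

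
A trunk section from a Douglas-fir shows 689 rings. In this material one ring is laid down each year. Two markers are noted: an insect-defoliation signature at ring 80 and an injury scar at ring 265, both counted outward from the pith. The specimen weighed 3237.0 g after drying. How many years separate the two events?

265 − 80 = 185 rings lie between the two events.
One ring per year makes the interval 185 years.

185 yr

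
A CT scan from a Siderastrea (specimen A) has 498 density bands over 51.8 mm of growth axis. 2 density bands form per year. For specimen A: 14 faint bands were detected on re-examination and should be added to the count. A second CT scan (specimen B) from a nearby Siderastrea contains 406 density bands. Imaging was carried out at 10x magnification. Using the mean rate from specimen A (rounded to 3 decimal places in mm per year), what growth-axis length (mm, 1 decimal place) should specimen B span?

41.0 mm

Specimen A: true density band count = 498 + 14 = 512.
Specimen A: with 2 density bands per year, 512 / 2 = 256 years.
A: Extension rate ≈ 51.8 / 256 = 0.202 mm per year.
Specimen B: dividing by 2 density bands per year: 406 / 2 = 203 years. For B, 0.202 mm/year × 203 years = 41.0 mm.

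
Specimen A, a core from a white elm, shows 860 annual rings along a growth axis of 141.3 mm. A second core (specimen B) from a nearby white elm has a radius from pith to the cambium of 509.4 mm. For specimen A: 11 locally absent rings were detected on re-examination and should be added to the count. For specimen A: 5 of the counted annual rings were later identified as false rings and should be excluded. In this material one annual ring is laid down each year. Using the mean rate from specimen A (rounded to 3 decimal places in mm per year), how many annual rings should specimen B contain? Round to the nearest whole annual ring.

3125 annual rings

Specimen A: true annual ring count = 860 − 5 + 11 = 866.
A: Mean rate = 141.3 mm / 866 years ≈ 0.163 mm per year.
Specimen B: 509.4 mm / 0.163 mm per year = 3125.15 years ≈ 3125 annual rings.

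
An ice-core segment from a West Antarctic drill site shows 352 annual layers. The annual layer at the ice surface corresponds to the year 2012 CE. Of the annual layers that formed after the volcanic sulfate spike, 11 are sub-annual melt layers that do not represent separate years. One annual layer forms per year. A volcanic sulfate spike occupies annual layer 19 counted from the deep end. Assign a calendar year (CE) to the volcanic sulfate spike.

352 − 19 = 333 annual layers lie beyond the volcanic sulfate spike toward the ice surface.
Removing the 11 false annual layers leaves 333 − 11 = 322 true annual layers beyond the volcanic sulfate spike.
Counting back 322 years from 2012 CE places the volcanic sulfate spike in 2012 − 322 = 1690 CE.

1690 CE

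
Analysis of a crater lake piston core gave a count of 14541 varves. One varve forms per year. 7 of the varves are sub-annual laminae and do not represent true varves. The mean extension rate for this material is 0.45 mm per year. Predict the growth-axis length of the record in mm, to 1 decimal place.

True varve count = 14541 − 7 = 14534.
14534 years at 0.45 mm/year gives 0.45 × 14534 = 6540.3 mm.

6540.3 mm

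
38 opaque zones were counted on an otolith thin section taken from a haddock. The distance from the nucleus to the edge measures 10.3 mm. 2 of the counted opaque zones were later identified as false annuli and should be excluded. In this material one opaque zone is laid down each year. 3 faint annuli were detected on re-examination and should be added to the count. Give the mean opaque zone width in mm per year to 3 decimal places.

0.264 mm per year

Correcting the raw count gives 38 − 2 + 3 = 39 true opaque zones.
Extension rate ≈ 10.3 / 39 = 0.264 mm per year.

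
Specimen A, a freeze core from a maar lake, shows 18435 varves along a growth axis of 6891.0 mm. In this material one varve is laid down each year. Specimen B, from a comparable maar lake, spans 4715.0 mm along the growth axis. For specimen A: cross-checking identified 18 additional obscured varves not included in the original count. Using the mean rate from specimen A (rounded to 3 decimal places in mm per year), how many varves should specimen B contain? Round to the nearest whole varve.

Specimen A: true varve count = 18435 + 18 = 18453.
A: 6891.0 mm over 18453 years gives 6891.0 / 18453 ≈ 0.373 mm/yr.
For B, 4715.0 / 0.373 = 12640.75 years ≈ 12641 varves.

12641 varves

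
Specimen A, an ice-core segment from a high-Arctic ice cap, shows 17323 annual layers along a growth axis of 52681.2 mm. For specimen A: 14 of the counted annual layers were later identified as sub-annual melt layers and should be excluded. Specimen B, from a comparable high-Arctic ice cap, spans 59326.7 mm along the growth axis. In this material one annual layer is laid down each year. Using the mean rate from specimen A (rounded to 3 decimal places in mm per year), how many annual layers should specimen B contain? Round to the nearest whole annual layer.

Specimen A: after corrections the count is 17323 − 14 = 17309 annual layers.
A: Mean rate = 52681.2 mm / 17309 years ≈ 3.044 mm/year.
For B, 59326.7 / 3.044 = 19489.72 years ≈ 19490 annual layers.

19490 annual layers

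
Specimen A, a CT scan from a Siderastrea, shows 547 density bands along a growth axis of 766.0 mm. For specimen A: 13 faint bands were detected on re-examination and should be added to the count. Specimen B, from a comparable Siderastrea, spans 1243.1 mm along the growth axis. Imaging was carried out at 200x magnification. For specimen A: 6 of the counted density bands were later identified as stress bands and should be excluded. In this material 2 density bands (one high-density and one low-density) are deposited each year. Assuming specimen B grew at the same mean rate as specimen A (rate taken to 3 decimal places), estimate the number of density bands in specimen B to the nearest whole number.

899 density bands

Specimen A: true density band count = 547 − 6 + 13 = 554.
Specimen A: dividing by 2 density bands per year: 554 / 2 = 277 years.
A: 766.0 mm over 277 years gives 766.0 / 277 ≈ 2.765 mm per year.
Specimen B: 1243.1 mm / 2.765 mm per year = 449.58 years; at 2 density bands per year that is 449.58 × 2 ≈ 899 density bands.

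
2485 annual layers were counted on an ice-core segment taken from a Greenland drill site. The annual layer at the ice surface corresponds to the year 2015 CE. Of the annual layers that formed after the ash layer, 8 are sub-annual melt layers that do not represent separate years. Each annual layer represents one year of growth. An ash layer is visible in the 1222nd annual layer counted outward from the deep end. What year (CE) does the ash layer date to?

Between annual layer 1222 and the ice surface there are 2485 − 1222 = 1263 annual layers.
Excluding 8 false annual layers: 1263 − 8 = 1255.
2015 − 1255 = 760 CE.

760 CE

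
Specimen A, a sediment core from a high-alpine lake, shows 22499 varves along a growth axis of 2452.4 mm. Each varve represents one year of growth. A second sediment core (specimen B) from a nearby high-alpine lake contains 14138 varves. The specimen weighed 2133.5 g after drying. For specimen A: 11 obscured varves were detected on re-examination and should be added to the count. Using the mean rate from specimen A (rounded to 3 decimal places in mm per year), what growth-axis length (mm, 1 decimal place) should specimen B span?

1541.0 mm

Specimen A: adjusted count: 22499 + 11 = 22510 varves.
A: Extension rate ≈ 2452.4 / 22510 = 0.109 mm/year.
B's length ≈ 0.109 × 14138 = 1541.0 mm.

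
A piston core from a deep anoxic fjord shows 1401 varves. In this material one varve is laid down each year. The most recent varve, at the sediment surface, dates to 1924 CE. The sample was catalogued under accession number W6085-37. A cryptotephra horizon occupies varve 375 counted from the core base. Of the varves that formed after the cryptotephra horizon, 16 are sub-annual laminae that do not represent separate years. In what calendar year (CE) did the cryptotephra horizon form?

Between varve 375 and the sediment surface there are 1401 − 375 = 1026 varves.
Removing the 16 false varves leaves 1026 − 16 = 1010 true varves beyond the cryptotephra horizon.
The varve at the sediment surface is 1924 CE, so the cryptotephra horizon dates to 1924 − 1010 = 914 CE.

914 CE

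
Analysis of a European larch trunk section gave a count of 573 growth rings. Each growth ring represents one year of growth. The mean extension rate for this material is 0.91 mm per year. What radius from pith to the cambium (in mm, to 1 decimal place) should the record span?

521.4 mm

The record spans 573 years at 0.91 mm per year.
Predicted length = 0.91 mm/year × 573 years = 521.4 mm.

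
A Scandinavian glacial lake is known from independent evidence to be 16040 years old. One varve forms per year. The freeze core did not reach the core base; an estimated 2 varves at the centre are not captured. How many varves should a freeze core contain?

16038 varves

One varve per year gives 16040 varves over 16040 years.
Less the 2 uncaptured varves: 16040 − 2 = 16038.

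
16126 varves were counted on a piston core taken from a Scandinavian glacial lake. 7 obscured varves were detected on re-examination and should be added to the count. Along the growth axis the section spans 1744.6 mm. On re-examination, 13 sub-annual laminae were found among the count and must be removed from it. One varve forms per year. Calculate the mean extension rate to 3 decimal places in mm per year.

After corrections the count is 16126 − 13 + 7 = 16120 varves.
Extension rate ≈ 1744.6 / 16120 = 0.108 mm per year.

0.108 mm per year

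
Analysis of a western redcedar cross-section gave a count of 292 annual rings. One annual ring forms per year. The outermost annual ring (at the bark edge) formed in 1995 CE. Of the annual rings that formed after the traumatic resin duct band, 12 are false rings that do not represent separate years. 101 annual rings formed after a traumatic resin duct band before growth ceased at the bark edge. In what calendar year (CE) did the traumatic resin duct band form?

101 annual rings formed after the traumatic resin duct band.
Excluding 12 false annual rings: 101 − 12 = 89.
The annual ring at the bark edge is 1995 CE, so the traumatic resin duct band dates to 1995 − 89 = 1906 CE.

1906 CE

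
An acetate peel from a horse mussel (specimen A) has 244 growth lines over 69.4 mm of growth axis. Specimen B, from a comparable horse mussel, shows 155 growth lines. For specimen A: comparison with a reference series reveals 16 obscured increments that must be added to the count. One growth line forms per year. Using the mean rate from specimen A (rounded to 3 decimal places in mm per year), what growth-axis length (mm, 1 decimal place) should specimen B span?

Specimen A: adjusted count: 244 + 16 = 260 growth lines.
A: Mean rate = 69.4 mm / 260 years ≈ 0.267 mm per year.
B's length ≈ 0.267 × 155 = 41.4 mm.

41.4 mm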